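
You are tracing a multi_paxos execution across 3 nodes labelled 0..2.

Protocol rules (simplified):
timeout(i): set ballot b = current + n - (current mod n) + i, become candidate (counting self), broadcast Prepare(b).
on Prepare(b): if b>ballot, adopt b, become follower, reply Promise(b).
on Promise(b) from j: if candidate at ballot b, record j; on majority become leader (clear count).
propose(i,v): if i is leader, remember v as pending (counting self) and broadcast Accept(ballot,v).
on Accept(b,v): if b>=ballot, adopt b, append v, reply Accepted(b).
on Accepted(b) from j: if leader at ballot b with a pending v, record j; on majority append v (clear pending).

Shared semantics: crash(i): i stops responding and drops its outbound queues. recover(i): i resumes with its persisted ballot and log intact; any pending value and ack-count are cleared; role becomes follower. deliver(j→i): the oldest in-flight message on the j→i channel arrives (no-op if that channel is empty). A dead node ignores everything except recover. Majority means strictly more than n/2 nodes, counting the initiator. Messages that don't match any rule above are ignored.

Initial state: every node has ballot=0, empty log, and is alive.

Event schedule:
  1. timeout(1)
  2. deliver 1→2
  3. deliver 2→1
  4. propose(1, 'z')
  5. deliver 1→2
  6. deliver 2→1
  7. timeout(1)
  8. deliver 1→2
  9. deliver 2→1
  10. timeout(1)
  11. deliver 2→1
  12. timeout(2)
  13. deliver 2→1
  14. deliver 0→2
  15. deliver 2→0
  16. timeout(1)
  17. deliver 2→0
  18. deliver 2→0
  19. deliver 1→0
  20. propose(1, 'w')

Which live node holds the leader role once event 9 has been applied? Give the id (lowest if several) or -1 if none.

e1 timeout(1): 1[cand,b=4,-]
e2 deliver 1→2: 2[foll,b=4,-]
e3 deliver 2→1: 1[lead,b=4,-]
e4 propose(1,'z'): ·
e5 deliver 1→2: 2[foll,b=4,z]
e6 deliver 2→1: 1[lead,b=4,z]
e7 timeout(1): 1[cand,b=7,z]
e8 deliver 1→2: 2[foll,b=7,z]
e9 deliver 2→1: 1[lead,b=7,z]

1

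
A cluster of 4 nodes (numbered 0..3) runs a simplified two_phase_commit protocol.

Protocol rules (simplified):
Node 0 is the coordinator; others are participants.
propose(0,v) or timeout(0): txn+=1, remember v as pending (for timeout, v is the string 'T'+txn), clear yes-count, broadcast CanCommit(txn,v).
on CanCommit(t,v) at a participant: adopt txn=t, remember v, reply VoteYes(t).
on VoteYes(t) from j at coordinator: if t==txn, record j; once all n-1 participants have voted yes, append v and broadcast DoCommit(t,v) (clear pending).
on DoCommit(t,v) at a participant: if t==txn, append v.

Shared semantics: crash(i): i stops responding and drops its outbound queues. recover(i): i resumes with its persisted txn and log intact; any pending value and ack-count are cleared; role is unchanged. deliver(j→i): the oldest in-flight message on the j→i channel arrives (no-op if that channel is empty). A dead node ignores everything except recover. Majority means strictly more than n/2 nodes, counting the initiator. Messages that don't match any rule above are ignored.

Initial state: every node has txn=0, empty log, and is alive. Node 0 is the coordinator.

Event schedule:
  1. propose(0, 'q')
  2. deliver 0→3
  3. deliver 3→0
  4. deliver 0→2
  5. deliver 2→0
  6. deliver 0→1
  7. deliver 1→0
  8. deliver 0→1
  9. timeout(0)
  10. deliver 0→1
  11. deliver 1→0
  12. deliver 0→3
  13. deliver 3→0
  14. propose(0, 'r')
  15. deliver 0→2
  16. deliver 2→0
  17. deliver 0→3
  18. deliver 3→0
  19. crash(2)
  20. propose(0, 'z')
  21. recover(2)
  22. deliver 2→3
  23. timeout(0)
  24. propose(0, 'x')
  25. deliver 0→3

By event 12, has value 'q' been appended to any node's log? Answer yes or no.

after 1 — propose(0,'q'): n0:coor/t1/[-]
after 2 — deliver 0→3: n3:part/t1/[-]
after 3 — deliver 3→0: ·
after 4 — deliver 0→2: n2:part/t1/[-]
after 5 — deliver 2→0: ·
after 6 — deliver 0→1: n1:part/t1/[-]
after 7 — deliver 1→0: n0:coor/t1/[q]
after 8 — deliver 0→1: n1:part/t1/[q]
after 9 — timeout(0): n0:coor/t2/[q]
after 10 — deliver 0→1: n1:part/t2/[q]
after 11 — deliver 1→0: ·
after 12 — deliver 0→3: n3:part/t1/[q]

yes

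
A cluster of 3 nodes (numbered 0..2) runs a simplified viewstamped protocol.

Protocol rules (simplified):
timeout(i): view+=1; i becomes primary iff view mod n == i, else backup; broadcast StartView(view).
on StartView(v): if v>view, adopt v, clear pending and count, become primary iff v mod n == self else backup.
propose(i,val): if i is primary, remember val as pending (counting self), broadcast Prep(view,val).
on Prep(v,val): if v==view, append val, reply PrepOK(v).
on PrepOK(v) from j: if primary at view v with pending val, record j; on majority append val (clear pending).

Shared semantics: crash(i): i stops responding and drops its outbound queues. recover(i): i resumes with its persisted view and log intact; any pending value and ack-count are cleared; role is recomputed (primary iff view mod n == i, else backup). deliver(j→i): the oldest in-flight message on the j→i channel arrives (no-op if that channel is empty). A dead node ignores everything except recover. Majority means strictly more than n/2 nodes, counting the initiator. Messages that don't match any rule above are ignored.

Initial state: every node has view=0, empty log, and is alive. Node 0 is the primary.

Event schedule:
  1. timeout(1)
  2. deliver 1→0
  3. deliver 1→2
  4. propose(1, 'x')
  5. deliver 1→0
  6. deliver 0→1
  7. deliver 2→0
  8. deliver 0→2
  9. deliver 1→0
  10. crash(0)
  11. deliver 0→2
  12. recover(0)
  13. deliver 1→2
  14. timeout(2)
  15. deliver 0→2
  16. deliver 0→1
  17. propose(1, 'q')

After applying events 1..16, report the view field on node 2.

1. timeout(1):  <1:prim v1 ->
2. deliver 1→0:  <0:back v1 ->
3. deliver 1→2:  <2:back v1 ->
4. propose(1,'x'):  nop
5. deliver 1→0:  <0:back v1 x>
6. deliver 0→1:  <1:prim v1 x>
7. deliver 2→0:  nop
8. deliver 0→2:  nop
9. deliver 1→0:  nop
10. crash(0):  <0:✗back v1 x>
11. deliver 0→2:  nop
12. recover(0):  <0:back v1 x>
13. deliver 1→2:  <2:back v1 x>
14. timeout(2):  <2:prim v2 x>
15. deliver 0→2:  nop
16. deliver 0→1:  nop

2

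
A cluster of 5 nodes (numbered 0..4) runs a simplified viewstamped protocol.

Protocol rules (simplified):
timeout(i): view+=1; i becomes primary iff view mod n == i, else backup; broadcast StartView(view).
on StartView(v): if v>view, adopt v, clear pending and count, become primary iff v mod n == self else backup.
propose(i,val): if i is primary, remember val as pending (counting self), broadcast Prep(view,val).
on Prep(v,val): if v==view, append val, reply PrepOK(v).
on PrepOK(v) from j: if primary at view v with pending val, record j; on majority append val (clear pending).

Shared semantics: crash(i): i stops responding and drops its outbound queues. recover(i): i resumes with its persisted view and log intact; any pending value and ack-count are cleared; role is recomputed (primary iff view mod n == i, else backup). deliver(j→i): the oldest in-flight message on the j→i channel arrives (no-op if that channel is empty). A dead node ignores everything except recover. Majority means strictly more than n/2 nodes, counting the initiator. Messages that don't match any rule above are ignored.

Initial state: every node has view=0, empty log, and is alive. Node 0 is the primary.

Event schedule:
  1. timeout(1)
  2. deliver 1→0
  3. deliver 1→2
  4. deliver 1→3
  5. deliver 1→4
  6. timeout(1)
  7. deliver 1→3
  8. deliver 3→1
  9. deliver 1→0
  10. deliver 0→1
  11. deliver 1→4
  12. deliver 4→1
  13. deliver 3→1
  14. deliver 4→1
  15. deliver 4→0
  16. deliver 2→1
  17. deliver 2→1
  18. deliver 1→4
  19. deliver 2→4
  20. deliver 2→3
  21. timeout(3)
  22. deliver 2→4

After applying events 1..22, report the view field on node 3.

3

after 1 — timeout(1): n1:prim/v1/[-]
after 2 — deliver 1→0: n0:back/v1/[-]
after 3 — deliver 1→2: n2:back/v1/[-]
after 4 — deliver 1→3: n3:back/v1/[-]
after 5 — deliver 1→4: n4:back/v1/[-]
after 6 — timeout(1): n1:back/v2/[-]
after 7 — deliver 1→3: n3:back/v2/[-]
after 8 — deliver 3→1: ·
after 9 — deliver 1→0: n0:back/v2/[-]
after 10 — deliver 0→1: ·
after 11 — deliver 1→4: n4:back/v2/[-]
after 12 — deliver 4→1: ·
after 13 — deliver 3→1: ·
after 14 — deliver 4→1: ·
after 15 — deliver 4→0: ·
after 16 — deliver 2→1: ·
after 17 — deliver 2→1: ·
after 18 — deliver 1→4: ·
after 19 — deliver 2→4: ·
after 20 — deliver 2→3: ·
after 21 — timeout(3): n3:prim/v3/[-]
after 22 — deliver 2→4: ·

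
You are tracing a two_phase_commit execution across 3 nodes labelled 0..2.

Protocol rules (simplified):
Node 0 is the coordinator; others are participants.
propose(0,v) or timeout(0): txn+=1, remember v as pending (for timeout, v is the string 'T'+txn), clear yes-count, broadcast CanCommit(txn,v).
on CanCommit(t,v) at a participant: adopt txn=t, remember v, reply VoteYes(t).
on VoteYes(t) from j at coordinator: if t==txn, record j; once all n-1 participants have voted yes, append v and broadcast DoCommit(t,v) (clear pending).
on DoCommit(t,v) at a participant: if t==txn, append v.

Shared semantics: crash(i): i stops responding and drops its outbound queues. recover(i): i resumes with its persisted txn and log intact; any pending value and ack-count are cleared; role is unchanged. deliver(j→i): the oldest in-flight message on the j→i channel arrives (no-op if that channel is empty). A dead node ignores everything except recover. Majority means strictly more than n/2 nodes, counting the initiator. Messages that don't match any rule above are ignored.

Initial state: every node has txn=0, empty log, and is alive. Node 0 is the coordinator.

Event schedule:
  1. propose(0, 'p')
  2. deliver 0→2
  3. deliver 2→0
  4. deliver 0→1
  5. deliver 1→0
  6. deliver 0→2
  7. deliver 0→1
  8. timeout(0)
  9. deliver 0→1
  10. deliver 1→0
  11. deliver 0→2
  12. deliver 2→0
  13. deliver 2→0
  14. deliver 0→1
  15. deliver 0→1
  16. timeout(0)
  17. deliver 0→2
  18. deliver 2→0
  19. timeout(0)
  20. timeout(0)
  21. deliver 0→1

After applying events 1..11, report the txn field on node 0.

1. propose(0,'p'):  <0:coor t1 ->
2. deliver 0→2:  <2:part t1 ->
3. deliver 2→0:  nop
4. deliver 0→1:  <1:part t1 ->
5. deliver 1→0:  <0:coor t1 p>
6. deliver 0→2:  <2:part t1 p>
7. deliver 0→1:  <1:part t1 p>
8. timeout(0):  <0:coor t2 p>
9. deliver 0→1:  <1:part t2 p>
10. deliver 1→0:  nop
11. deliver 0→2:  <2:part t2 p>

2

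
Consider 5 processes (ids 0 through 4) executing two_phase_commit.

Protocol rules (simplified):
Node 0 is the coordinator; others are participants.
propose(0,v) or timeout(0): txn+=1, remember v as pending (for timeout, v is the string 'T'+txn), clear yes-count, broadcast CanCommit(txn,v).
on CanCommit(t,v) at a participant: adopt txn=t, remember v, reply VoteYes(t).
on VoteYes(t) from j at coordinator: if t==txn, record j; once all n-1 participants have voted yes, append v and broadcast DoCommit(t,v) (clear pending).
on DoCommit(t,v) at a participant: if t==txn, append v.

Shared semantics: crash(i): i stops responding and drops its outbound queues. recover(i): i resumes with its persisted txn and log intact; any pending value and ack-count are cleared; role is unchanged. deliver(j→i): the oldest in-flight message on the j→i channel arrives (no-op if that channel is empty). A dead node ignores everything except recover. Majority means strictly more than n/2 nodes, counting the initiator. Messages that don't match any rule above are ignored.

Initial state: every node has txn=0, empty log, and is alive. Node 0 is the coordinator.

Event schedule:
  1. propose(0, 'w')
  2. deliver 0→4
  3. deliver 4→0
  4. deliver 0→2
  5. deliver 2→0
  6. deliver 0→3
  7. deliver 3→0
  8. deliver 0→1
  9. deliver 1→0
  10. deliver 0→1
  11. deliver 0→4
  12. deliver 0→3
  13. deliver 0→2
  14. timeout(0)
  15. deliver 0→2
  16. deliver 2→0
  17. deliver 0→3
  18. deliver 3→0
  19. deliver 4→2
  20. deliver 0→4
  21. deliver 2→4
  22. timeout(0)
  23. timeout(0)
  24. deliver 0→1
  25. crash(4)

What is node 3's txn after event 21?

step 1 propose(0,'w'): 0={coor,t=1,log=-}
step 2 deliver 0→4: 4={part,t=1,log=-}
step 3 deliver 4→0: —
step 4 deliver 0→2: 2={part,t=1,log=-}
step 5 deliver 2→0: —
step 6 deliver 0→3: 3={part,t=1,log=-}
step 7 deliver 3→0: —
step 8 deliver 0→1: 1={part,t=1,log=-}
step 9 deliver 1→0: 0={coor,t=1,log=w}
step 10 deliver 0→1: 1={part,t=1,log=w}
step 11 deliver 0→4: 4={part,t=1,log=w}
step 12 deliver 0→3: 3={part,t=1,log=w}
step 13 deliver 0→2: 2={part,t=1,log=w}
step 14 timeout(0): 0={coor,t=2,log=w}
step 15 deliver 0→2: 2={part,t=2,log=w}
step 16 deliver 2→0: —
step 17 deliver 0→3: 3={part,t=2,log=w}
step 18 deliver 3→0: —
step 19 deliver 4→2: —
step 20 deliver 0→4: 4={part,t=2,log=w}
step 21 deliver 2→4: —

2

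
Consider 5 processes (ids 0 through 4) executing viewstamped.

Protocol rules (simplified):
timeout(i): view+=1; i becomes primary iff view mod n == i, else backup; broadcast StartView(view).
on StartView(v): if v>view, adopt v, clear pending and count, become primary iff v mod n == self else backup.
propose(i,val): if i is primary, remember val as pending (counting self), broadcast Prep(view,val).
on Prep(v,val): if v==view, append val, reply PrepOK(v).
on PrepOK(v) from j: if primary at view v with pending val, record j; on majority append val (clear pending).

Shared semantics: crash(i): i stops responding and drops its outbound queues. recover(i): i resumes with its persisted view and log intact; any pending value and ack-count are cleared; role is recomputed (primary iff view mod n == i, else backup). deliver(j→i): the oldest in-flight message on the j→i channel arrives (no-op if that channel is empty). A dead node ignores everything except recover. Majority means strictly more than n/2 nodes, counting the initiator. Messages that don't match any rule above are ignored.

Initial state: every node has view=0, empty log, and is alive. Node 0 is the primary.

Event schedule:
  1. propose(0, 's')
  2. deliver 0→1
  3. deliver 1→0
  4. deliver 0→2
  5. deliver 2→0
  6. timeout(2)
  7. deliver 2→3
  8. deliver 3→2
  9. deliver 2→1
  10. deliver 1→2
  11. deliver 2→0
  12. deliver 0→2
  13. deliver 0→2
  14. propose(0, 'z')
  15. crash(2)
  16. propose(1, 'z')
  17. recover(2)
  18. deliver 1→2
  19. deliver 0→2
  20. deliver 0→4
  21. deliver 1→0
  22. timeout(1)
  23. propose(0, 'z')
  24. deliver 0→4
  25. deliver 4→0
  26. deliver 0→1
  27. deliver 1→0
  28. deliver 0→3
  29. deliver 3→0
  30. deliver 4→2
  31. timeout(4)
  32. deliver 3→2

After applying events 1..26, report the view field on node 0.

[1] propose(0,'s') → ∅
[2] deliver 0→1 → N1(back v0 [s])
[3] deliver 1→0 → ∅
[4] deliver 0→2 → N2(back v0 [s])
[5] deliver 2→0 → N0(prim v0 [s])
[6] timeout(2) → N2(back v1 [s])
[7] deliver 2→3 → N3(back v1 [-])
[8] deliver 3→2 → ∅
[9] deliver 2→1 → N1(prim v1 [s])
[10] deliver 1→2 → ∅
[11] deliver 2→0 → N0(back v1 [s])
[12] deliver 0→2 → ∅
[13] deliver 0→2 → ∅
[14] propose(0,'z') → ∅
[15] crash(2) → N2(✗back v1 [s])
[16] propose(1,'z') → ∅
[17] recover(2) → N2(back v1 [s])
[18] deliver 1→2 → N2(back v1 [s,z])
[19] deliver 0→2 → ∅
[20] deliver 0→4 → N4(back v0 [s])
[21] deliver 1→0 → N0(back v1 [s,z])
[22] timeout(1) → N1(back v2 [s])
[23] propose(0,'z') → ∅
[24] deliver 0→4 → ∅
[25] deliver 4→0 → ∅
[26] deliver 0→1 → ∅

1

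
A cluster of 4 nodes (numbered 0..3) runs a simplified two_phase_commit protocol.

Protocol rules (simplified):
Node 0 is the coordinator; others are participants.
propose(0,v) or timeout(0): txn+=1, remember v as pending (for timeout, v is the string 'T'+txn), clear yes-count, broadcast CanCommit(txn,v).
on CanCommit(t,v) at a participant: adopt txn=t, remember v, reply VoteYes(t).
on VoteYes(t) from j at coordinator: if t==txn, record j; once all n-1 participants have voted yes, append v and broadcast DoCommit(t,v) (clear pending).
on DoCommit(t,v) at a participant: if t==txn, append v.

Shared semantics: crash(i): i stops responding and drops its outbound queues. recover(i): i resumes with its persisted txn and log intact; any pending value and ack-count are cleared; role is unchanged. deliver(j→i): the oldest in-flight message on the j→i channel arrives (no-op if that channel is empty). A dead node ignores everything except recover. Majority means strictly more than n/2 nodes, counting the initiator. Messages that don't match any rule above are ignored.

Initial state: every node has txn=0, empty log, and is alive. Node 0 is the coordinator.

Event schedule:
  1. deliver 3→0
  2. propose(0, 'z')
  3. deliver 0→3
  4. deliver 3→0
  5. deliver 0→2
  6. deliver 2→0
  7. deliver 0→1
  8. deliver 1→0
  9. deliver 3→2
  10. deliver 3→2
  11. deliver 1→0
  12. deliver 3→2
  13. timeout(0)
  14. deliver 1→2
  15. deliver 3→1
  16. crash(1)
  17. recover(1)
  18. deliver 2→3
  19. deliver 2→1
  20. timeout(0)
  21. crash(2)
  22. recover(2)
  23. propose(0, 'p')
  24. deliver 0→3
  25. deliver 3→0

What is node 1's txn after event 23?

step 1 deliver 3→0: —
step 2 propose(0,'z'): 0={coor,t=1,log=-}
step 3 deliver 0→3: 3={part,t=1,log=-}
step 4 deliver 3→0: —
step 5 deliver 0→2: 2={part,t=1,log=-}
step 6 deliver 2→0: —
step 7 deliver 0→1: 1={part,t=1,log=-}
step 8 deliver 1→0: 0={coor,t=1,log=z}
step 9 deliver 3→2: —
step 10 deliver 3→2: —
step 11 deliver 1→0: —
step 12 deliver 3→2: —
step 13 timeout(0): 0={coor,t=2,log=z}
step 14 deliver 1→2: —
step 15 deliver 3→1: —
step 16 crash(1): 1={✗part,t=1,log=-}
step 17 recover(1): 1={part,t=1,log=-}
step 18 deliver 2→3: —
step 19 deliver 2→1: —
step 20 timeout(0): 0={coor,t=3,log=z}
step 21 crash(2): 2={✗part,t=1,log=-}
step 22 recover(2): 2={part,t=1,log=-}
step 23 propose(0,'p'): 0={coor,t=4,log=z}

1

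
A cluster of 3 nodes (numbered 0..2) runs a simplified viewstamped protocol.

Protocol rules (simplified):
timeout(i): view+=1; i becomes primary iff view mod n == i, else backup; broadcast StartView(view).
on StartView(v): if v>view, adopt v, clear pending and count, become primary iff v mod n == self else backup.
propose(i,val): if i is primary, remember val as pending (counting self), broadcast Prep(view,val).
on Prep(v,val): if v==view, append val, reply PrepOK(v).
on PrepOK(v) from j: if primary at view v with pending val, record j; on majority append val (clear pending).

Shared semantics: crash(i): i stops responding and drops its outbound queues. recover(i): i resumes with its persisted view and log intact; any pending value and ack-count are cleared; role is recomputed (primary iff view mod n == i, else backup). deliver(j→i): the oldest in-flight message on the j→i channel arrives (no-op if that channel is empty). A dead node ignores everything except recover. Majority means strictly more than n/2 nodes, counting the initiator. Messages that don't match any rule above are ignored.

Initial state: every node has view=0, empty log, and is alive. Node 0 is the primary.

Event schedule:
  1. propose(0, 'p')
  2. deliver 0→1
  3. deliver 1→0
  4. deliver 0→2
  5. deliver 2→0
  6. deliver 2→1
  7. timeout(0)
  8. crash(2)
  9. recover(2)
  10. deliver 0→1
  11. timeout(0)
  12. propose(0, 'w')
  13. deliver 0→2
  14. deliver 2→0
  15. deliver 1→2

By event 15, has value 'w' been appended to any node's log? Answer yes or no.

no

[1] propose(0,'p') → ∅
[2] deliver 0→1 → N1(back v0 [p])
[3] deliver 1→0 → N0(prim v0 [p])
[4] deliver 0→2 → N2(back v0 [p])
[5] deliver 2→0 → ∅
[6] deliver 2→1 → ∅
[7] timeout(0) → N0(back v1 [p])
[8] crash(2) → N2(✗back v0 [p])
[9] recover(2) → N2(back v0 [p])
[10] deliver 0→1 → N1(prim v1 [p])
[11] timeout(0) → N0(back v2 [p])
[12] propose(0,'w') → ∅
[13] deliver 0→2 → N2(back v1 [p])
[14] deliver 2→0 → ∅
[15] deliver 1→2 → ∅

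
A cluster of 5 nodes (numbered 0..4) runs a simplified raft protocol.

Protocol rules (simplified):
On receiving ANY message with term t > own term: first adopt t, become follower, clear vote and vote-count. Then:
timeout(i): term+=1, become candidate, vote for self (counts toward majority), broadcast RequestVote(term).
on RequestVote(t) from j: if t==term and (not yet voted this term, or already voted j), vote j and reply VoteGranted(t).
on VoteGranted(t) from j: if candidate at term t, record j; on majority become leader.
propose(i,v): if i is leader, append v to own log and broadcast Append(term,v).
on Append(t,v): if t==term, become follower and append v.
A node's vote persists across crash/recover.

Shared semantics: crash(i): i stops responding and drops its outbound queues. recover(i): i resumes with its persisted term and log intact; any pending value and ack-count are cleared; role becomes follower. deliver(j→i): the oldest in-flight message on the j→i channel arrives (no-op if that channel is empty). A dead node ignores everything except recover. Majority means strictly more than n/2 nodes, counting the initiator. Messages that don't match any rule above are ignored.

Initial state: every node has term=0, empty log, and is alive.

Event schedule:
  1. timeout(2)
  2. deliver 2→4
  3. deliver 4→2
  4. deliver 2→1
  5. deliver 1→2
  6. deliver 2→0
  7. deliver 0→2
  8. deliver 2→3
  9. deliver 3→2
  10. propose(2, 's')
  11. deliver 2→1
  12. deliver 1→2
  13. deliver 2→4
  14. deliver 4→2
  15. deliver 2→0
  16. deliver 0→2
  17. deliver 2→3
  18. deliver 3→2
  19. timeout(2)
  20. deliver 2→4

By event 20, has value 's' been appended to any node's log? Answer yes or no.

yes

e1 timeout(2): 2[cand,t=1,-]
e2 deliver 2→4: 4[foll,t=1,-]
e3 deliver 4→2: ·
e4 deliver 2→1: 1[foll,t=1,-]
e5 deliver 1→2: 2[lead,t=1,-]
e6 deliver 2→0: 0[foll,t=1,-]
e7 deliver 0→2: ·
e8 deliver 2→3: 3[foll,t=1,-]
e9 deliver 3→2: ·
e10 propose(2,'s'): 2[lead,t=1,s]
e11 deliver 2→1: 1[foll,t=1,s]
e12 deliver 1→2: ·
e13 deliver 2→4: 4[foll,t=1,s]
e14 deliver 4→2: ·
e15 deliver 2→0: 0[foll,t=1,s]
e16 deliver 0→2: ·
e17 deliver 2→3: 3[foll,t=1,s]
e18 deliver 3→2: ·
e19 timeout(2): 2[cand,t=2,s]
e20 deliver 2→4: 4[foll,t=2,s]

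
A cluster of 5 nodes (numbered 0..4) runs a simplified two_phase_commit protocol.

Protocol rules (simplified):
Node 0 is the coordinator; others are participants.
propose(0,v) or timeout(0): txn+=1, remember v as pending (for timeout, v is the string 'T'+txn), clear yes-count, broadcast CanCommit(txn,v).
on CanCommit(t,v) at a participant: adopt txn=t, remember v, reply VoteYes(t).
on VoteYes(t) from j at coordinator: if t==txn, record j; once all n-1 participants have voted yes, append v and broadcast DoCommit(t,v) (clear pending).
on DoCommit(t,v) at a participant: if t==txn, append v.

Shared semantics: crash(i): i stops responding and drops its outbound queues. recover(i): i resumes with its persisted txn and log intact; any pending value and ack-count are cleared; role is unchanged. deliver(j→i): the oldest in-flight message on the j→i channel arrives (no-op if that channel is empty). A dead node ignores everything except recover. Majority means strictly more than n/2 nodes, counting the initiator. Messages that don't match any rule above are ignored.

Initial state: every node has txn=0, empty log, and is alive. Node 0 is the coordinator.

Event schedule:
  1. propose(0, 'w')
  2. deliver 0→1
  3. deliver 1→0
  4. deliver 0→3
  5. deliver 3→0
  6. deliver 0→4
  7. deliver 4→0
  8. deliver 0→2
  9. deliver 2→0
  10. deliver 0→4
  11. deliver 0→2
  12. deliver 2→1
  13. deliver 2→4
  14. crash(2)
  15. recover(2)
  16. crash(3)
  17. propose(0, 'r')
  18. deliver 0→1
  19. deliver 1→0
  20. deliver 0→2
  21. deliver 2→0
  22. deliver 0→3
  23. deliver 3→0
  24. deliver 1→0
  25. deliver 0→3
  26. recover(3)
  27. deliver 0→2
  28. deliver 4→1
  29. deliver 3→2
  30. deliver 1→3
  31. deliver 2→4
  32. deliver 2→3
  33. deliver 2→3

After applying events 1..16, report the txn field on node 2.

1

e1 propose(0,'w'): 0[coor,t=1,-]
e2 deliver 0→1: 1[part,t=1,-]
e3 deliver 1→0: ·
e4 deliver 0→3: 3[part,t=1,-]
e5 deliver 3→0: ·
e6 deliver 0→4: 4[part,t=1,-]
e7 deliver 4→0: ·
e8 deliver 0→2: 2[part,t=1,-]
e9 deliver 2→0: 0[coor,t=1,w]
e10 deliver 0→4: 4[part,t=1,w]
e11 deliver 0→2: 2[part,t=1,w]
e12 deliver 2→1: ·
e13 deliver 2→4: ·
e14 crash(2): 2[✗part,t=1,w]
e15 recover(2): 2[part,t=1,w]
e16 crash(3): 3[✗part,t=1,-]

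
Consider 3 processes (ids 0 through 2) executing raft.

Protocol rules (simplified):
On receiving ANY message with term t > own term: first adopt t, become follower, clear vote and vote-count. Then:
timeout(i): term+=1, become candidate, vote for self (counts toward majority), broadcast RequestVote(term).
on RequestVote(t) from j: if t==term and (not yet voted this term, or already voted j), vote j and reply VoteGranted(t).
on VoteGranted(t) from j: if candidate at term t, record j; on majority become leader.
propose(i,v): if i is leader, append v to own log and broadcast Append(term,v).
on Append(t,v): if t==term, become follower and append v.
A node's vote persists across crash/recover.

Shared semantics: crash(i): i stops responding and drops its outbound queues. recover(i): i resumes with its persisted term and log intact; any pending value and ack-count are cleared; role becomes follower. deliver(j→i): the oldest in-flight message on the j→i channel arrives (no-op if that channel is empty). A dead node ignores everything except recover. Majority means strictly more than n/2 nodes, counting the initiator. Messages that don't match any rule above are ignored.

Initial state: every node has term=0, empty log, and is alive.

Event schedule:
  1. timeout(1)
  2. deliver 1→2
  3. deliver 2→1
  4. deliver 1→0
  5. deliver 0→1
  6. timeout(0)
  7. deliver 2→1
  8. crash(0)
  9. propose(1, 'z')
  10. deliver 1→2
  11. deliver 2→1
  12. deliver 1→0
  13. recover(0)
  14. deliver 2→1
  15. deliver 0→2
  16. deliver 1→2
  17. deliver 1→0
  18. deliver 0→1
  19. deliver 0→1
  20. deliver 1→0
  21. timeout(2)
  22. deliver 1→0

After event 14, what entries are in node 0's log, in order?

empty

after 1 — timeout(1): n1:cand/t1/[-]
after 2 — deliver 1→2: n2:foll/t1/[-]
after 3 — deliver 2→1: n1:lead/t1/[-]
after 4 — deliver 1→0: n0:foll/t1/[-]
after 5 — deliver 0→1: ·
after 6 — timeout(0): n0:cand/t2/[-]
after 7 — deliver 2→1: ·
after 8 — crash(0): n0:✗cand/t2/[-]
after 9 — propose(1,'z'): n1:lead/t1/[z]
after 10 — deliver 1→2: n2:foll/t1/[z]
after 11 — deliver 2→1: ·
after 12 — deliver 1→0: ·
after 13 — recover(0): n0:foll/t2/[-]
after 14 — deliver 2→1: ·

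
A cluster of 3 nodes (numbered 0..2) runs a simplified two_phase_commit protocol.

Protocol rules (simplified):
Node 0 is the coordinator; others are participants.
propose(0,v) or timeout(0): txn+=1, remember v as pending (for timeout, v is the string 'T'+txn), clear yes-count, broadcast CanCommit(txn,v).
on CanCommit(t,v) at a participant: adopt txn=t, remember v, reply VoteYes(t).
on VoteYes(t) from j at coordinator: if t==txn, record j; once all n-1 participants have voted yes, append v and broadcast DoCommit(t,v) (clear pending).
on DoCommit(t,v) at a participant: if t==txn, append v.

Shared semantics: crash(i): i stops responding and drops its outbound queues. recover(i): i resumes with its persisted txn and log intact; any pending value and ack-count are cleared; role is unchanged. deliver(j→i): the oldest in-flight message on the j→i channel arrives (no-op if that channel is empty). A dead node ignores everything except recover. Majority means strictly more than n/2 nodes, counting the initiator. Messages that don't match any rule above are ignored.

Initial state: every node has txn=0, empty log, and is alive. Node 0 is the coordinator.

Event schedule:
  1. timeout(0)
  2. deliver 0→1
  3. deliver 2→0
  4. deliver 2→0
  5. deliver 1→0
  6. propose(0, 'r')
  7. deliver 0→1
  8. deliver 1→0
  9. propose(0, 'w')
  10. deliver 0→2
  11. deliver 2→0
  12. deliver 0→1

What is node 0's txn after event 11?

3

[1] timeout(0) → N0(coor t1 [-])
[2] deliver 0→1 → N1(part t1 [-])
[3] deliver 2→0 → ∅
[4] deliver 2→0 → ∅
[5] deliver 1→0 → ∅
[6] propose(0,'r') → N0(coor t2 [-])
[7] deliver 0→1 → N1(part t2 [-])
[8] deliver 1→0 → ∅
[9] propose(0,'w') → N0(coor t3 [-])
[10] deliver 0→2 → N2(part t1 [-])
[11] deliver 2→0 → ∅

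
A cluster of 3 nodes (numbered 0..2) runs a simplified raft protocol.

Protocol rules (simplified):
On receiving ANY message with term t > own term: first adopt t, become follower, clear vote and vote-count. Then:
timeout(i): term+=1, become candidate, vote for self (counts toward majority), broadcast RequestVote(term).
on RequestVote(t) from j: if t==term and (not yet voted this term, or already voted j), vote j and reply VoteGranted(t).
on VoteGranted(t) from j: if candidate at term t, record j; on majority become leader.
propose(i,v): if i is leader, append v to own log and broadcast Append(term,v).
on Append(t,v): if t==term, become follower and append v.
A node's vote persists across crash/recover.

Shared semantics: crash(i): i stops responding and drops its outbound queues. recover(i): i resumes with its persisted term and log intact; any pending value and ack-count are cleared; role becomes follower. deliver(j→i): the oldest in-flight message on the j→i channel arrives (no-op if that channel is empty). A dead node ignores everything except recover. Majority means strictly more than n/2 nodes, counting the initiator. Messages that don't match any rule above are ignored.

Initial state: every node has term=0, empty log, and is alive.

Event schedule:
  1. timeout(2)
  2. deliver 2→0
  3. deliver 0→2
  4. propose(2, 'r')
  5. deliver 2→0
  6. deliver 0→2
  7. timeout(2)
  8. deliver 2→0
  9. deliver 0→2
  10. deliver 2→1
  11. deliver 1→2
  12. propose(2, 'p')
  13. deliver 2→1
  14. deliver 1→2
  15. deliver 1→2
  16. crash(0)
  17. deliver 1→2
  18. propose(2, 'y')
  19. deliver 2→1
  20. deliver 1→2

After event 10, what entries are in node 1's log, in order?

[1] timeout(2) → N2(cand t1 [-])
[2] deliver 2→0 → N0(foll t1 [-])
[3] deliver 0→2 → N2(lead t1 [-])
[4] propose(2,'r') → N2(lead t1 [r])
[5] deliver 2→0 → N0(foll t1 [r])
[6] deliver 0→2 → ∅
[7] timeout(2) → N2(cand t2 [r])
[8] deliver 2→0 → N0(foll t2 [r])
[9] deliver 0→2 → N2(lead t2 [r])
[10] deliver 2→1 → N1(foll t1 [-])

empty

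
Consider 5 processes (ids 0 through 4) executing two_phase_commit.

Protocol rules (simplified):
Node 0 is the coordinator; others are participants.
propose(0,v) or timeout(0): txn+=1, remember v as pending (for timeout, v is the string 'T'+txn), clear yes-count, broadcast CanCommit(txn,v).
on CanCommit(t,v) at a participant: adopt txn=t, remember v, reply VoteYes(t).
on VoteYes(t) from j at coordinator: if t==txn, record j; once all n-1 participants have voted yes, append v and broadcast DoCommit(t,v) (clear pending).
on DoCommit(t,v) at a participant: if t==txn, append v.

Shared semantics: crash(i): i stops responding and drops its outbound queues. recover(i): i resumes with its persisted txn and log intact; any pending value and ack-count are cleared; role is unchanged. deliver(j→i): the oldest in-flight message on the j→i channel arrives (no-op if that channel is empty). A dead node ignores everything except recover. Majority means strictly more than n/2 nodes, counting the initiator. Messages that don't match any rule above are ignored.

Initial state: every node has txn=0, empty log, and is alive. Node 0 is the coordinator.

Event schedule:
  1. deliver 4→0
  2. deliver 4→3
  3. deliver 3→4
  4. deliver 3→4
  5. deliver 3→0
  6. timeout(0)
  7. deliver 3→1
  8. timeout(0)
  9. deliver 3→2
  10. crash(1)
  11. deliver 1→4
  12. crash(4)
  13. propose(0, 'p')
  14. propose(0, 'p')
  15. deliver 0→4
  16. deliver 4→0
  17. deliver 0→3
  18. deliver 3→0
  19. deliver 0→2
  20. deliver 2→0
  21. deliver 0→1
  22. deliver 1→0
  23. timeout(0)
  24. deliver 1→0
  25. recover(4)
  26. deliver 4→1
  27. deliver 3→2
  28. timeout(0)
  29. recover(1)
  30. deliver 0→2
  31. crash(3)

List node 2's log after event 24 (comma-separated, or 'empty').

empty

[1] deliver 4→0 → ∅
[2] deliver 4→3 → ∅
[3] deliver 3→4 → ∅
[4] deliver 3→4 → ∅
[5] deliver 3→0 → ∅
[6] timeout(0) → N0(coor t1 [-])
[7] deliver 3→1 → ∅
[8] timeout(0) → N0(coor t2 [-])
[9] deliver 3→2 → ∅
[10] crash(1) → N1(✗part t0 [-])
[11] deliver 1→4 → ∅
[12] crash(4) → N4(✗part t0 [-])
[13] propose(0,'p') → N0(coor t3 [-])
[14] propose(0,'p') → N0(coor t4 [-])
[15] deliver 0→4 → ∅
[16] deliver 4→0 → ∅
[17] deliver 0→3 → N3(part t1 [-])
[18] deliver 3→0 → ∅
[19] deliver 0→2 → N2(part t1 [-])
[20] deliver 2→0 → ∅
[21] deliver 0→1 → ∅
[22] deliver 1→0 → ∅
[23] timeout(0) → N0(coor t5 [-])
[24] deliver 1→0 → ∅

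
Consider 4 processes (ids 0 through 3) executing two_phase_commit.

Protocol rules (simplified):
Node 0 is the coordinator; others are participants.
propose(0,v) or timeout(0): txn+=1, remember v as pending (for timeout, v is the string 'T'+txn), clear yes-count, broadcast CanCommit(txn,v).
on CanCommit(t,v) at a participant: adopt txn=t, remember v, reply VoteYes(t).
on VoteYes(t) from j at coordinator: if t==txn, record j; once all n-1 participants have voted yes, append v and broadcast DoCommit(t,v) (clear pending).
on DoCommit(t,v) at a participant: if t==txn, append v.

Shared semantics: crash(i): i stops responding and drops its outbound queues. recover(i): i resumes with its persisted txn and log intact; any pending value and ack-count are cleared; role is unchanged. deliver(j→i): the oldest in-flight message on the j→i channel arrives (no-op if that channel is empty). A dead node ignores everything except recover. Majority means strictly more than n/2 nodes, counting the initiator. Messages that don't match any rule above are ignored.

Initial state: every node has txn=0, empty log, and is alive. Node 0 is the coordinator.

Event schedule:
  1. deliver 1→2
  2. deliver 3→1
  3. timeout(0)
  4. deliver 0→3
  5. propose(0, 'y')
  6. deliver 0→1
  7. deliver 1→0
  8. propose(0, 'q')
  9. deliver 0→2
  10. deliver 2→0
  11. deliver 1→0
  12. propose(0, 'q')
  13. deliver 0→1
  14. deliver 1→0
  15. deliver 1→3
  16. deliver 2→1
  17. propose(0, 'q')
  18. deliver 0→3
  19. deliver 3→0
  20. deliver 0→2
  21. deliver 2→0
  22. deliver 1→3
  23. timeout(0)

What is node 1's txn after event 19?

e1 deliver 1→2: ·
e2 deliver 3→1: ·
e3 timeout(0): 0[coor,t=1,-]
e4 deliver 0→3: 3[part,t=1,-]
e5 propose(0,'y'): 0[coor,t=2,-]
e6 deliver 0→1: 1[part,t=1,-]
e7 deliver 1→0: ·
e8 propose(0,'q'): 0[coor,t=3,-]
e9 deliver 0→2: 2[part,t=1,-]
e10 deliver 2→0: ·
e11 deliver 1→0: ·
e12 propose(0,'q'): 0[coor,t=4,-]
e13 deliver 0→1: 1[part,t=2,-]
e14 deliver 1→0: ·
e15 deliver 1→3: ·
e16 deliver 2→1: ·
e17 propose(0,'q'): 0[coor,t=5,-]
e18 deliver 0→3: 3[part,t=2,-]
e19 deliver 3→0: ·

2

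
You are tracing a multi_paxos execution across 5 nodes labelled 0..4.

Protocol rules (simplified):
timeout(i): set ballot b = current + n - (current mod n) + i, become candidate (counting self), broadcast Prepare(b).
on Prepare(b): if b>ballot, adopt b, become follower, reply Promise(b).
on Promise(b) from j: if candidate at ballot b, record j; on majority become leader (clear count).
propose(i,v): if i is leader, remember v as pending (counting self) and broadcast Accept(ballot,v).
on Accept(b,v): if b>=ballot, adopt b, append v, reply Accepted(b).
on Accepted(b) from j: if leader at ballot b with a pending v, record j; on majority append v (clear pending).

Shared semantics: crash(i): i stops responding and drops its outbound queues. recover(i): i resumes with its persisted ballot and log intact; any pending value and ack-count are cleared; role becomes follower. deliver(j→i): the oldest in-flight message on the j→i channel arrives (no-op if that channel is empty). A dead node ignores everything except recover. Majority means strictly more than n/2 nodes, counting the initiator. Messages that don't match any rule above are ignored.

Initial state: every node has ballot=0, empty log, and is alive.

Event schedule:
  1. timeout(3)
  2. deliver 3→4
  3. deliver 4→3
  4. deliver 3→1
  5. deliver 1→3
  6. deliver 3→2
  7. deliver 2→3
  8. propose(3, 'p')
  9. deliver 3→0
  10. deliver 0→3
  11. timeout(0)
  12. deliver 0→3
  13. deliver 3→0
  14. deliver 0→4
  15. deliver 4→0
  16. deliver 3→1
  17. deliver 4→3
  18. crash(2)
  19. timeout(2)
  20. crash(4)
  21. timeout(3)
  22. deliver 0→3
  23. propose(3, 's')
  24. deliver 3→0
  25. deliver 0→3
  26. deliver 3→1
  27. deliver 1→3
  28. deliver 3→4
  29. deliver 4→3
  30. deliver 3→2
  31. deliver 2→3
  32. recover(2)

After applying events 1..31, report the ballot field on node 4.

1. timeout(3):  <3:cand b8 ->
2. deliver 3→4:  <4:foll b8 ->
3. deliver 4→3:  nop
4. deliver 3→1:  <1:foll b8 ->
5. deliver 1→3:  <3:lead b8 ->
6. deliver 3→2:  <2:foll b8 ->
7. deliver 2→3:  nop
8. propose(3,'p'):  nop
9. deliver 3→0:  <0:foll b8 ->
10. deliver 0→3:  nop
11. timeout(0):  <0:cand b10 ->
12. deliver 0→3:  <3:foll b10 ->
13. deliver 3→0:  nop
14. deliver 0→4:  <4:foll b10 ->
15. deliver 4→0:  nop
16. deliver 3→1:  <1:foll b8 p>
17. deliver 4→3:  nop
18. crash(2):  <2:✗foll b8 ->
19. timeout(2):  nop
20. crash(4):  <4:✗foll b10 ->
21. timeout(3):  <3:cand b18 ->
22. deliver 0→3:  nop
23. propose(3,'s'):  nop
24. deliver 3→0:  <0:lead b10 ->
25. deliver 0→3:  nop
26. deliver 3→1:  <1:foll b18 p>
27. deliver 1→3:  nop
28. deliver 3→4:  nop
29. deliver 4→3:  nop
30. deliver 3→2:  nop
31. deliver 2→3:  nop

10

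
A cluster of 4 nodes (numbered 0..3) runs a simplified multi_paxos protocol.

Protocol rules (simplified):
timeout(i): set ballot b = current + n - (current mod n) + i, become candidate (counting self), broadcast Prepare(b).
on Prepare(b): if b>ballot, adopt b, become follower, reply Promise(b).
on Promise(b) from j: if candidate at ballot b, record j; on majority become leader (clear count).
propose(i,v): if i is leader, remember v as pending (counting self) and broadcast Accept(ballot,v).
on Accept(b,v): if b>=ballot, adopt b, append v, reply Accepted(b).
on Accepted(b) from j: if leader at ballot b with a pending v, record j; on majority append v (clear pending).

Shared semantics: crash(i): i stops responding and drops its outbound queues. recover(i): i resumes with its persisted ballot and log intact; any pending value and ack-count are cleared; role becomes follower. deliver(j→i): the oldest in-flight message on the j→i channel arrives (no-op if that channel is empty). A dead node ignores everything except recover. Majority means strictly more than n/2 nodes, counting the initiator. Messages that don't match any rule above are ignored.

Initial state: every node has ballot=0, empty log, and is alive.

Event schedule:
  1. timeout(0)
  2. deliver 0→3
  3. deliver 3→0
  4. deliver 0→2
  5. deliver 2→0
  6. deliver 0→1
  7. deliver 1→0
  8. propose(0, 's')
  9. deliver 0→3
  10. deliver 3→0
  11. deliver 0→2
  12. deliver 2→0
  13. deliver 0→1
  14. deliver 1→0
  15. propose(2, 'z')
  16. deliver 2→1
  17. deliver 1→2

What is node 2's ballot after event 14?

e1 timeout(0): 0[cand,b=4,-]
e2 deliver 0→3: 3[foll,b=4,-]
e3 deliver 3→0: ·
e4 deliver 0→2: 2[foll,b=4,-]
e5 deliver 2→0: 0[lead,b=4,-]
e6 deliver 0→1: 1[foll,b=4,-]
e7 deliver 1→0: ·
e8 propose(0,'s'): ·
e9 deliver 0→3: 3[foll,b=4,s]
e10 deliver 3→0: ·
e11 deliver 0→2: 2[foll,b=4,s]
e12 deliver 2→0: 0[lead,b=4,s]
e13 deliver 0→1: 1[foll,b=4,s]
e14 deliver 1→0: ·

4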